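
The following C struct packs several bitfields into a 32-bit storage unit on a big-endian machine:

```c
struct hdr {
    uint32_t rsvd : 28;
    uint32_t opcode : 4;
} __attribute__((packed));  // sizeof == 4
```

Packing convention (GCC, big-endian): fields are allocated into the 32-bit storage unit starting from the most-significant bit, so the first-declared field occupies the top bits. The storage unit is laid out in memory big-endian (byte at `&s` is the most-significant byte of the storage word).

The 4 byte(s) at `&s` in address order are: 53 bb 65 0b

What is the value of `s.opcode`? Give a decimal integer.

[0]=0x53 [1]=0xbb [2]=0x65 [3]=0x0b (big-endian) → word 0x53bb650b
rsvd:28 @ bit 4 → (0x53bb650b>>4)&0xfffffff = 0x53bb650
opcode:4 @ bit 0 → (0x53bb650b>>0)&0xf = 0xb  ←

11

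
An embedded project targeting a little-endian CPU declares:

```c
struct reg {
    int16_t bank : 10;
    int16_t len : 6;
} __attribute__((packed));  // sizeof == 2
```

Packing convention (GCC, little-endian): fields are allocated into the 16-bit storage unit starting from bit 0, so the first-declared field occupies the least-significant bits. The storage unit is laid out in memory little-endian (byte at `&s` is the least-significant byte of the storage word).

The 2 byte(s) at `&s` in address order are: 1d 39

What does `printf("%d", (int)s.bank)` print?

285

[0]=0x1d [1]=0x39 (little-endian) → word 0x391d
bank [0+:10] = (word>>0) & 0x3ff = 285  ←
len [10+:6] = (word>>10) & 0x3f = 14
bank signed 10b, MSB=0: value = 285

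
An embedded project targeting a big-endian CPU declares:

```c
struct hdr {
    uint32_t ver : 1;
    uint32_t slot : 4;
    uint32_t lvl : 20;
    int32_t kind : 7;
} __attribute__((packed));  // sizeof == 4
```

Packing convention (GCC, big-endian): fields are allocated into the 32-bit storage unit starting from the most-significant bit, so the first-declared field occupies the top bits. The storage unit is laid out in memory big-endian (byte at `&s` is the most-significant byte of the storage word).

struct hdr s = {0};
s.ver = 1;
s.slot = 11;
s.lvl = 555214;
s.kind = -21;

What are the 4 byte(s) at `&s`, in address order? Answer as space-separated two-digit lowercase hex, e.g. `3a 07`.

ver (1b) val=1 bits=0x1 at bit 31: 0x80000000
slot (4b) val=11 bits=0xb at bit 27: 0xd8000000
lvl (20b) val=555214 bits=0x878ce at bit 7: 0xdc3c6700
kind (7b) val=-21 bits=0x6b at bit 0: 0xdc3c676b
word = 0xdc3c676b → big-endian bytes:
  [0]=0xdc  [1]=0x3c  [2]=0x67  [3]=0x6b

dc 3c 67 6b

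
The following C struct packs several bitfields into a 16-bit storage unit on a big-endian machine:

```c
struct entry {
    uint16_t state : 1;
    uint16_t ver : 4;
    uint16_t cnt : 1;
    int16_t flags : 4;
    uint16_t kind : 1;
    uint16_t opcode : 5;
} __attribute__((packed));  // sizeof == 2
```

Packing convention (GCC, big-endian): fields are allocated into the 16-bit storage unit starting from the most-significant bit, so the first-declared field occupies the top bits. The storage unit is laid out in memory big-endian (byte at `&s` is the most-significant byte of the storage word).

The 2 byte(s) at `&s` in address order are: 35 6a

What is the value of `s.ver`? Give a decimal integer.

6

[0]=0x35 [1]=0x6a (big-endian) → word 0x356a
state [15+:1] = (word>>15) & 0x1 = 0
ver [11+:4] = (word>>11) & 0xf = 6  ←
cnt [10+:1] = (word>>10) & 0x1 = 1
flags [6+:4] = (word>>6) & 0xf = 5
kind [5+:1] = (word>>5) & 0x1 = 1
opcode [0+:5] = (word>>0) & 0x1f = 10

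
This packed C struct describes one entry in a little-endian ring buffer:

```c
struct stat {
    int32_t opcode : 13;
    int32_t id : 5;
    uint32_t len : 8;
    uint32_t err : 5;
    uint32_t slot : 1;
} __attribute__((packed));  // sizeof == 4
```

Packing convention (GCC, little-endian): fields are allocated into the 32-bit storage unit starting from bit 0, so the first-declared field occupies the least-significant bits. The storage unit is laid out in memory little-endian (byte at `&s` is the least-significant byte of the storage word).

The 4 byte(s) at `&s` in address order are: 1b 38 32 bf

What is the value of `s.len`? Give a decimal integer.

204

[0]=0x1b [1]=0x38 [2]=0x32 [3]=0xbf (little-endian) → word 0xbf32381b
opcode:13 @ bit 0 → (0xbf32381b>>0)&0x1fff = 0x181b
id:5 @ bit 13 → (0xbf32381b>>13)&0x1f = 0x11
len:8 @ bit 18 → (0xbf32381b>>18)&0xff = 0xcc  ←
err:5 @ bit 26 → (0xbf32381b>>26)&0x1f = 0xf
slot:1 @ bit 31 → (0xbf32381b>>31)&0x1 = 0x1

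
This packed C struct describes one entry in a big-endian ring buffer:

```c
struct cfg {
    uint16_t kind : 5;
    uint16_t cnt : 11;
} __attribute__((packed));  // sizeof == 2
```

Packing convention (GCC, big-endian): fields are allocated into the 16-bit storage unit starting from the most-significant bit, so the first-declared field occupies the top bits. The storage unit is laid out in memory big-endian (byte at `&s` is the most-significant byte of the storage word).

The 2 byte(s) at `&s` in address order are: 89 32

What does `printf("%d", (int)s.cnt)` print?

306

[0]=0x89 [1]=0x32 (big-endian) → word 0x8932
kind [11+:5] = (word>>11) & 0x1f = 17
cnt [0+:11] = (word>>0) & 0x7ff = 306  ←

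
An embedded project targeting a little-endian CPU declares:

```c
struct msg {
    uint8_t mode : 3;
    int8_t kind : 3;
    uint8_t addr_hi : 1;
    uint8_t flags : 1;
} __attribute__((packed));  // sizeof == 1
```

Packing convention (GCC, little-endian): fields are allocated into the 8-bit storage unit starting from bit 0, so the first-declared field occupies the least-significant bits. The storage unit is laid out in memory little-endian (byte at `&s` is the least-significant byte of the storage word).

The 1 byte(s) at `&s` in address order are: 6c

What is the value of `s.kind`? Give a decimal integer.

-3

[0]=0x6c (little-endian) → word 0x6c
mode:3 @ bit 0 → (0x6c>>0)&0x7 = 0x4
kind:3 @ bit 3 → (0x6c>>3)&0x7 = 0x5  ←
addr_hi:1 @ bit 6 → (0x6c>>6)&0x1 = 0x1
flags:1 @ bit 7 → (0x6c>>7)&0x1 = 0x0
kind signed 3b, MSB=1: 5 - 8 = -3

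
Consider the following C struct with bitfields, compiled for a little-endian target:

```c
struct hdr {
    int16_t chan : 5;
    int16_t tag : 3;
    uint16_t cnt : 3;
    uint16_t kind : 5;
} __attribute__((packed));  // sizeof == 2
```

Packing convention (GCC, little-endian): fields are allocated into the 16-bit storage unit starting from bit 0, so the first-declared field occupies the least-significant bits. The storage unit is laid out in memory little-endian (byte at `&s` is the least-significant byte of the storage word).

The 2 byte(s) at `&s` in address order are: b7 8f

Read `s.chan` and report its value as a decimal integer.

[0]=0xb7 [1]=0x8f (little-endian) → word 0x8fb7
chan [0+:5] = (word>>0) & 0x1f = 23  ←
tag [5+:3] = (word>>5) & 0x7 = 5
cnt [8+:3] = (word>>8) & 0x7 = 7
kind [11+:5] = (word>>11) & 0x1f = 17
chan signed 5b, MSB=1: 23 - 32 = -9

-9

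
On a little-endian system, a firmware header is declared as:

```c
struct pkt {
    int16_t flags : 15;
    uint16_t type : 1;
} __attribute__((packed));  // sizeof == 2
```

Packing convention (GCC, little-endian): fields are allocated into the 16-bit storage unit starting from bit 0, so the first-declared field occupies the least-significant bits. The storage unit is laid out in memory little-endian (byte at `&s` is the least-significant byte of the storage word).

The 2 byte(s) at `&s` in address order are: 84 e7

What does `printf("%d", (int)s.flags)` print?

[0]=0x84 [1]=0xe7 (little-endian) → word 0xe784
flags [0+:15] = (word>>0) & 0x7fff = 26500  ←
type [15+:1] = (word>>15) & 0x1 = 1
flags signed 15b, MSB=1: 26500 - 32768 = -6268

-6268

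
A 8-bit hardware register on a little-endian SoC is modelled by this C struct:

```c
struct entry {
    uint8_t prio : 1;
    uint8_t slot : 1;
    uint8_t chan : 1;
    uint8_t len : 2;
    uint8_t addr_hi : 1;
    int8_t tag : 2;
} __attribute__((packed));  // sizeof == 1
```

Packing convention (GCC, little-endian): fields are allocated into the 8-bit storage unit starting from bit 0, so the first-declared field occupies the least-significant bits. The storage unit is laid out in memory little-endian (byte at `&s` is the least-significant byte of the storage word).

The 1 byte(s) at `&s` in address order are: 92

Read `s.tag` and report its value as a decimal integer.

-2

[0]=0x92 (little-endian) → word 0x92
prio [0+:1] = (word>>0) & 0x1 = 0
slot [1+:1] = (word>>1) & 0x1 = 1
chan [2+:1] = (word>>2) & 0x1 = 0
len [3+:2] = (word>>3) & 0x3 = 2
addr_hi [5+:1] = (word>>5) & 0x1 = 0
tag [6+:2] = (word>>6) & 0x3 = 2  ←
tag signed 2b, MSB=1: 2 - 4 = -2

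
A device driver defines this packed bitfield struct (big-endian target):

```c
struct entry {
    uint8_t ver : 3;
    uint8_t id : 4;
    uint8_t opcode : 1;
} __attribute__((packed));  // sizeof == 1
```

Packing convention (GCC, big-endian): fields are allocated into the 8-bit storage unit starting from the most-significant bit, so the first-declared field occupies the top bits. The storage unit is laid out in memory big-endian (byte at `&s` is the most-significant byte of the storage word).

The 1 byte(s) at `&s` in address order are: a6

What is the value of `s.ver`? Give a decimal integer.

5

[0]=0xa6 (big-endian) → word 0xa6
ver:3 @ bit 5 → (0xa6>>5)&0x7 = 0x5  ←
id:4 @ bit 1 → (0xa6>>1)&0xf = 0x3
opcode:1 @ bit 0 → (0xa6>>0)&0x1 = 0x0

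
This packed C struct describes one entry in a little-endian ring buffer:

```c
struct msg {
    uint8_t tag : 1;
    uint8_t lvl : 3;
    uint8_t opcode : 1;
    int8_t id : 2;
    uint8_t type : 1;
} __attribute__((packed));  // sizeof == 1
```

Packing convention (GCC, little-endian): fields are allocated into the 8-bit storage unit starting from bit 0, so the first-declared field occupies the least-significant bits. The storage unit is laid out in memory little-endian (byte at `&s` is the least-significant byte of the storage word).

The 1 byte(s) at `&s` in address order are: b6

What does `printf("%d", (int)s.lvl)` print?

[0]=0xb6 (little-endian) → word 0xb6
tag:1 @ bit 0 → (0xb6>>0)&0x1 = 0x0
lvl:3 @ bit 1 → (0xb6>>1)&0x7 = 0x3  ←
opcode:1 @ bit 4 → (0xb6>>4)&0x1 = 0x1
id:2 @ bit 5 → (0xb6>>5)&0x3 = 0x1
type:1 @ bit 7 → (0xb6>>7)&0x1 = 0x1

3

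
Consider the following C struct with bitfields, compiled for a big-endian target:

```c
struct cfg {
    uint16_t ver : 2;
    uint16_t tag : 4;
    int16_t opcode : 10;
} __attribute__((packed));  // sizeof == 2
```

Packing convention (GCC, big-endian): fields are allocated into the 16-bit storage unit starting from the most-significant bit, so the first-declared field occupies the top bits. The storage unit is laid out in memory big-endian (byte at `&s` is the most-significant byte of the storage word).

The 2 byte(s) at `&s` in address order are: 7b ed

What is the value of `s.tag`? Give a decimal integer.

14

[0]=0x7b [1]=0xed (big-endian) → word 0x7bed
ver [14+:2] = (word>>14) & 0x3 = 1
tag [10+:4] = (word>>10) & 0xf = 14  ←
opcode [0+:10] = (word>>0) & 0x3ff = 1005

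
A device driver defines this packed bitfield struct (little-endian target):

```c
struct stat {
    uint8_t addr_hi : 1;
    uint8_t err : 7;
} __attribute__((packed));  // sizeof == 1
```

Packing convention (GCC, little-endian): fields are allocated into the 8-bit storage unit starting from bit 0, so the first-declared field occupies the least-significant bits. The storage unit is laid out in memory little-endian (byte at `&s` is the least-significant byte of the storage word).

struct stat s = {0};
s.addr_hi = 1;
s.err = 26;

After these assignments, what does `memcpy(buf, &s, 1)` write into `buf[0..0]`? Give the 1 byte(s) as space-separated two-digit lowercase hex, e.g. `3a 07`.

35

addr_hi:1 = 1 → 0x1 << 0 → word 0x01
err:7 = 26 → 0x1a << 1 → word 0x35
word = 0x35 → little-endian bytes:
  [0]=0x35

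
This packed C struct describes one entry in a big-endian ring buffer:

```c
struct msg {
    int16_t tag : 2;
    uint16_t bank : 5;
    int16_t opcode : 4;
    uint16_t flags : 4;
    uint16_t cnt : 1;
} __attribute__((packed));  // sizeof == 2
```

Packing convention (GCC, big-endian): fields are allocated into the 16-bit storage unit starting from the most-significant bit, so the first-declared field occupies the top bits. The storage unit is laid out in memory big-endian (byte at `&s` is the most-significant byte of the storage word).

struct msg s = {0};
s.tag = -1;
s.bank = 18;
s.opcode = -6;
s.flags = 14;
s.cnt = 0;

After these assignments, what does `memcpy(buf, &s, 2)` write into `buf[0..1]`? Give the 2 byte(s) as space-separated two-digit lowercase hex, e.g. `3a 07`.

tag:2 = -1 → 0x3 << 14 → word 0xc000
bank:5 = 18 → 0x12 << 9 → word 0xe400
opcode:4 = -6 → 0xa << 5 → word 0xe540
flags:4 = 14 → 0xe << 1 → word 0xe55c
cnt:1 = 0 → 0x0 << 0 → word 0xe55c
word = 0xe55c → big-endian bytes:
  [0]=0xe5  [1]=0x5c

e5 5c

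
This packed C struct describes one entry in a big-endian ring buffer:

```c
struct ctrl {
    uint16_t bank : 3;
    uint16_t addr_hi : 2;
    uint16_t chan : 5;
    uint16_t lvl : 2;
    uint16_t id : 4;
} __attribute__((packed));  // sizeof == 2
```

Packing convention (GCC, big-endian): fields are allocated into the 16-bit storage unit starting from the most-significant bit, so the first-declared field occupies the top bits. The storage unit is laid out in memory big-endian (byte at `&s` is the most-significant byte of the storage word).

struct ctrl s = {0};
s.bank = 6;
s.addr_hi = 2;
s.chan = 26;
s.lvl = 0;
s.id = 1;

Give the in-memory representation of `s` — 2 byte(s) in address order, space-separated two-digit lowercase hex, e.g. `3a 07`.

bank:3 = 6 → 0x6 << 13 → word 0xc000
addr_hi:2 = 2 → 0x2 << 11 → word 0xd000
chan:5 = 26 → 0x1a << 6 → word 0xd680
lvl:2 = 0 → 0x0 << 4 → word 0xd680
id:4 = 1 → 0x1 << 0 → word 0xd681
word = 0xd681 → big-endian bytes:
  [0]=0xd6  [1]=0x81

d6 81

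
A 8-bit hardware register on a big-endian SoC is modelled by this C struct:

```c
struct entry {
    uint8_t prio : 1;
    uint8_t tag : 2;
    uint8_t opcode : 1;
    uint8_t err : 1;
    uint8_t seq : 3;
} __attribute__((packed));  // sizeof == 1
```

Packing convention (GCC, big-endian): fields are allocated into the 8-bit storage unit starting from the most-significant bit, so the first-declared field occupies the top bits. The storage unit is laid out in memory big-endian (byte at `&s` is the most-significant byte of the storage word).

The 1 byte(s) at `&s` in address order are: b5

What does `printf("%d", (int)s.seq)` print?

5

[0]=0xb5 (big-endian) → word 0xb5
prio [7+:1] = (word>>7) & 0x1 = 1
tag [5+:2] = (word>>5) & 0x3 = 1
opcode [4+:1] = (word>>4) & 0x1 = 1
err [3+:1] = (word>>3) & 0x1 = 0
seq [0+:3] = (word>>0) & 0x7 = 5  ←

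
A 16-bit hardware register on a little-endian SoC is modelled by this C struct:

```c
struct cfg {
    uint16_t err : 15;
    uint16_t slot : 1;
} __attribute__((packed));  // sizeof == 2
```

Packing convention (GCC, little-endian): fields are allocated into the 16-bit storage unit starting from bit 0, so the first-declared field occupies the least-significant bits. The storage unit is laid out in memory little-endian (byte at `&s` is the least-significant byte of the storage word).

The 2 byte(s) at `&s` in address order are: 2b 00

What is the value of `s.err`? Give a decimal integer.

43

[0]=0x2b [1]=0x00 (little-endian) → word 0x002b
err [0+:15] = (word>>0) & 0x7fff = 43  ←
slot [15+:1] = (word>>15) & 0x1 = 0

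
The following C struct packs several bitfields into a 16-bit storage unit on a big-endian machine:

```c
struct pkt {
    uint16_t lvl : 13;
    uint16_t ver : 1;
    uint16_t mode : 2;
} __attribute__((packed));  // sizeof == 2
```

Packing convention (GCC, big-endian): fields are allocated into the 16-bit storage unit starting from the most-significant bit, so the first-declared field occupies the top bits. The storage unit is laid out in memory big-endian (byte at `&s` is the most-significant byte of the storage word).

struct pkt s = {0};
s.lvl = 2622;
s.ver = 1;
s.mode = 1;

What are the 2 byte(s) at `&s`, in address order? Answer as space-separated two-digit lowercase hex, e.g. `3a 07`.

51 f5

lvl (13b) val=2622 bits=0xa3e at bit 3: 0x51f0
ver (1b) val=1 bits=0x1 at bit 2: 0x51f4
mode (2b) val=1 bits=0x1 at bit 0: 0x51f5
word = 0x51f5 → big-endian bytes:
  [0]=0x51  [1]=0xf5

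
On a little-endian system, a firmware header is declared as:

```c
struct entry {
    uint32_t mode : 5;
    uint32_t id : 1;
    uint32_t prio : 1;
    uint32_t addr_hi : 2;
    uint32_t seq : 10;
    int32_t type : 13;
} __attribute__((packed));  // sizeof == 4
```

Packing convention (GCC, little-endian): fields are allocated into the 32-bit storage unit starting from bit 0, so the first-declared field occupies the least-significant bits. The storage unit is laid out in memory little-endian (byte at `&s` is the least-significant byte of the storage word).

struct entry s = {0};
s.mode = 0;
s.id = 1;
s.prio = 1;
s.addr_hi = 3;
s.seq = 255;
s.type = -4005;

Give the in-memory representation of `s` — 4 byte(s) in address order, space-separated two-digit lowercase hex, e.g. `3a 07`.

e0 ff d9 82

mode (5b) val=0 bits=0x0 at bit 0: 0x00000000
id (1b) val=1 bits=0x1 at bit 5: 0x00000020
prio (1b) val=1 bits=0x1 at bit 6: 0x00000060
addr_hi (2b) val=3 bits=0x3 at bit 7: 0x000001e0
seq (10b) val=255 bits=0xff at bit 9: 0x0001ffe0
type (13b) val=-4005 bits=0x105b at bit 19: 0x82d9ffe0
word = 0x82d9ffe0 → little-endian bytes:
  [0]=0xe0  [1]=0xff  [2]=0xd9  [3]=0x82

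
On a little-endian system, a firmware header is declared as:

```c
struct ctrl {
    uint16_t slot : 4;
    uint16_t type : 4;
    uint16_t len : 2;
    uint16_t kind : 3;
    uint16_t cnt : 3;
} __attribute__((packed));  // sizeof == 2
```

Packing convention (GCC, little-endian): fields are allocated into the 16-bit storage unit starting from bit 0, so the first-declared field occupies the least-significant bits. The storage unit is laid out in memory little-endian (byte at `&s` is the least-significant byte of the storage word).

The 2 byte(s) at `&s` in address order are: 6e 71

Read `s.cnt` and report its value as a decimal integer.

[0]=0x6e [1]=0x71 (little-endian) → word 0x716e
slot:4 @ bit 0 → (0x716e>>0)&0xf = 0xe
type:4 @ bit 4 → (0x716e>>4)&0xf = 0x6
len:2 @ bit 8 → (0x716e>>8)&0x3 = 0x1
kind:3 @ bit 10 → (0x716e>>10)&0x7 = 0x4
cnt:3 @ bit 13 → (0x716e>>13)&0x7 = 0x3  ←

3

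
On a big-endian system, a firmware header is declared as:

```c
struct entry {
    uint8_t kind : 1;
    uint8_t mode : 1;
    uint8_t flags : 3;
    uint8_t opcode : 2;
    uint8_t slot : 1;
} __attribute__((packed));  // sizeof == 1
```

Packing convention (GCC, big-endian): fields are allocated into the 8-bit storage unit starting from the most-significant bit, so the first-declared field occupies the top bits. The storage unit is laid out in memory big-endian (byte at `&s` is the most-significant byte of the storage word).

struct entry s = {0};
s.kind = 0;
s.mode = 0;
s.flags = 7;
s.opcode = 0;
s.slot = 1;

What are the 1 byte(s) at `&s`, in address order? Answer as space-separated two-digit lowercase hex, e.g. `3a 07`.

kind:1 = 0 → 0x0 << 7 → word 0x00
mode:1 = 0 → 0x0 << 6 → word 0x00
flags:3 = 7 → 0x7 << 3 → word 0x38
opcode:2 = 0 → 0x0 << 1 → word 0x38
slot:1 = 1 → 0x1 << 0 → word 0x39
word = 0x39 → big-endian bytes:
  [0]=0x39

39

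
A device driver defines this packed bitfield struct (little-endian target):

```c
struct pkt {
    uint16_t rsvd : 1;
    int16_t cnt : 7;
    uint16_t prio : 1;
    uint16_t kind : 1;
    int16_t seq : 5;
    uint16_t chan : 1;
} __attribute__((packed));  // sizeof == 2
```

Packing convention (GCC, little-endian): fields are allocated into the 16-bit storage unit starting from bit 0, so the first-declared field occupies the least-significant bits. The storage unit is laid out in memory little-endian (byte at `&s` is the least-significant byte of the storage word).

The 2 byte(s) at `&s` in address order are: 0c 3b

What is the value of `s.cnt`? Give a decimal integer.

[0]=0x0c [1]=0x3b (little-endian) → word 0x3b0c
rsvd:1 @ bit 0 → (0x3b0c>>0)&0x1 = 0x0
cnt:7 @ bit 1 → (0x3b0c>>1)&0x7f = 0x6  ←
prio:1 @ bit 8 → (0x3b0c>>8)&0x1 = 0x1
kind:1 @ bit 9 → (0x3b0c>>9)&0x1 = 0x1
seq:5 @ bit 10 → (0x3b0c>>10)&0x1f = 0xe
chan:1 @ bit 15 → (0x3b0c>>15)&0x1 = 0x0
cnt signed 7b, MSB=0: value = 6

6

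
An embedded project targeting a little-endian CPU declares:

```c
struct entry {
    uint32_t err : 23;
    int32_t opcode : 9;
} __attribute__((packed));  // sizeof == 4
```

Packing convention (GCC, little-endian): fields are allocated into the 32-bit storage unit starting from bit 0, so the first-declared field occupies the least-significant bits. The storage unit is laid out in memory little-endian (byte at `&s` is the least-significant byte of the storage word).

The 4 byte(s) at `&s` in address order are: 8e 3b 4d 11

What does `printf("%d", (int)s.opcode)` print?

[0]=0x8e [1]=0x3b [2]=0x4d [3]=0x11 (little-endian) → word 0x114d3b8e
err [0+:23] = (word>>0) & 0x7fffff = 5061518
opcode [23+:9] = (word>>23) & 0x1ff = 34  ←
opcode signed 9b, MSB=0: value = 34

34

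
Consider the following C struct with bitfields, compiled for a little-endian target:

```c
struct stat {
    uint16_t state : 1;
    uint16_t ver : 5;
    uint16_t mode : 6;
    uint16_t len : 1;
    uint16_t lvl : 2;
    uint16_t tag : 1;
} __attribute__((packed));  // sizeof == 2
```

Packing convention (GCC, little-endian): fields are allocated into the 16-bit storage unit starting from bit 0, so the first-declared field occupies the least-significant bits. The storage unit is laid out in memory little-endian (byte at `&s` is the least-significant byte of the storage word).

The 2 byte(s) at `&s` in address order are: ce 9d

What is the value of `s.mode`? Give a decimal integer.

[0]=0xce [1]=0x9d (little-endian) → word 0x9dce
state [0+:1] = (word>>0) & 0x1 = 0
ver [1+:5] = (word>>1) & 0x1f = 7
mode [6+:6] = (word>>6) & 0x3f = 55  ←
len [12+:1] = (word>>12) & 0x1 = 1
lvl [13+:2] = (word>>13) & 0x3 = 0
tag [15+:1] = (word>>15) & 0x1 = 1

55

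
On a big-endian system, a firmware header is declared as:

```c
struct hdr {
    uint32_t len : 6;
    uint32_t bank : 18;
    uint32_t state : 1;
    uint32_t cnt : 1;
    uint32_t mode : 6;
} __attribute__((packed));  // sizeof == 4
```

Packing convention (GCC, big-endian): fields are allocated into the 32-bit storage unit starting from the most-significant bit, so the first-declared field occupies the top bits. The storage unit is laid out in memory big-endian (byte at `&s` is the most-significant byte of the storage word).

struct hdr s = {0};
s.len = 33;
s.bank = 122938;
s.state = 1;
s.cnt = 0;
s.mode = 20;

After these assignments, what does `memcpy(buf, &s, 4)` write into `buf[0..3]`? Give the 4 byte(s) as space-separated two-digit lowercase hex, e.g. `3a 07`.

85 e0 3a 94

len (6b) val=33 bits=0x21 at bit 26: 0x84000000
bank (18b) val=122938 bits=0x1e03a at bit 8: 0x85e03a00
state (1b) val=1 bits=0x1 at bit 7: 0x85e03a80
cnt (1b) val=0 bits=0x0 at bit 6: 0x85e03a80
mode (6b) val=20 bits=0x14 at bit 0: 0x85e03a94
word = 0x85e03a94 → big-endian bytes:
  [0]=0x85  [1]=0xe0  [2]=0x3a  [3]=0x94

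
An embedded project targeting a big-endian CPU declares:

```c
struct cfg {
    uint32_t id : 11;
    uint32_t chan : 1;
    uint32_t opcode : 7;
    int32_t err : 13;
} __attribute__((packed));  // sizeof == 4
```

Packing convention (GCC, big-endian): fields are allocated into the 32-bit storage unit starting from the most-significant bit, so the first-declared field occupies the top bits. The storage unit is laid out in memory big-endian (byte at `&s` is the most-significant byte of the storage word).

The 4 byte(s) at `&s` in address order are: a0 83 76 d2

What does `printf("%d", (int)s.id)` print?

1284

[0]=0xa0 [1]=0x83 [2]=0x76 [3]=0xd2 (big-endian) → word 0xa08376d2
id:11 @ bit 21 → (0xa08376d2>>21)&0x7ff = 0x504  ←
chan:1 @ bit 20 → (0xa08376d2>>20)&0x1 = 0x0
opcode:7 @ bit 13 → (0xa08376d2>>13)&0x7f = 0x1b
err:13 @ bit 0 → (0xa08376d2>>0)&0x1fff = 0x16d2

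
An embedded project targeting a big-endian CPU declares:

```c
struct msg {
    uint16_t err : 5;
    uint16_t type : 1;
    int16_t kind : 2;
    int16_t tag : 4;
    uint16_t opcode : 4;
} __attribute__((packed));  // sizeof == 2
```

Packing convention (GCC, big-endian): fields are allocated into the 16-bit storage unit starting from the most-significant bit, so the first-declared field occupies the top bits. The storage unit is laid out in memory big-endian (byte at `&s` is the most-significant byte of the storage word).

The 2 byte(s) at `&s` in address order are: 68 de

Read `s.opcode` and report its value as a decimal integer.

[0]=0x68 [1]=0xde (big-endian) → word 0x68de
err [11+:5] = (word>>11) & 0x1f = 13
type [10+:1] = (word>>10) & 0x1 = 0
kind [8+:2] = (word>>8) & 0x3 = 0
tag [4+:4] = (word>>4) & 0xf = 13
opcode [0+:4] = (word>>0) & 0xf = 14  ←

14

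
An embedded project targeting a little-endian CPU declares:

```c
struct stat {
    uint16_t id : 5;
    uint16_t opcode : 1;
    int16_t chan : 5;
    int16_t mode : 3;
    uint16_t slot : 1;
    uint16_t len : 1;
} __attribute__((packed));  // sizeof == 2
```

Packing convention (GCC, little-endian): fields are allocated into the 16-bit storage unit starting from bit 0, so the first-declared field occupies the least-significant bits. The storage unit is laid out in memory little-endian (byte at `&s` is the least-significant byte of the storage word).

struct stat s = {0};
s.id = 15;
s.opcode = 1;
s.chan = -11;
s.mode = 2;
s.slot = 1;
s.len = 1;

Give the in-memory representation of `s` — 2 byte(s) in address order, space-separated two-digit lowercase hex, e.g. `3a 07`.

6f d5

id:5 = 15 → 0xf << 0 → word 0x000f
opcode:1 = 1 → 0x1 << 5 → word 0x002f
chan:5 = -11 → 0x15 << 6 → word 0x056f
mode:3 = 2 → 0x2 << 11 → word 0x156f
slot:1 = 1 → 0x1 << 14 → word 0x556f
len:1 = 1 → 0x1 << 15 → word 0xd56f
word = 0xd56f → little-endian bytes:
  [0]=0x6f  [1]=0xd5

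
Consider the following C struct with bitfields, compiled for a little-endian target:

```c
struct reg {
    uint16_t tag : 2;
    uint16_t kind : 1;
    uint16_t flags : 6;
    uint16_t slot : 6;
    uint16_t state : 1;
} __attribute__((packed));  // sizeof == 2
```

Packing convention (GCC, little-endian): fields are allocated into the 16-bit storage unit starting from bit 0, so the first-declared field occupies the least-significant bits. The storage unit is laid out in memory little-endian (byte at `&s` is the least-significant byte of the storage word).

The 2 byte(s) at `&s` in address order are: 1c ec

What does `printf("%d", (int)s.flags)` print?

3

[0]=0x1c [1]=0xec (little-endian) → word 0xec1c
tag [0+:2] = (word>>0) & 0x3 = 0
kind [2+:1] = (word>>2) & 0x1 = 1
flags [3+:6] = (word>>3) & 0x3f = 3  ←
slot [9+:6] = (word>>9) & 0x3f = 54
state [15+:1] = (word>>15) & 0x1 = 1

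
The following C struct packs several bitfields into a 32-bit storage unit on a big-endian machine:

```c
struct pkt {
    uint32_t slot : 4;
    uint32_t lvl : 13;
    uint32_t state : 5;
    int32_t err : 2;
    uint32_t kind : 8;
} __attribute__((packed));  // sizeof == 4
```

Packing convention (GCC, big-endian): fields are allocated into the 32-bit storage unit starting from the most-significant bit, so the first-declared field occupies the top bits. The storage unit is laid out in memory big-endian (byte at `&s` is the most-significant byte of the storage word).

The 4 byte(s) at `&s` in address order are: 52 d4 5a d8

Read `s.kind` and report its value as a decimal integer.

[0]=0x52 [1]=0xd4 [2]=0x5a [3]=0xd8 (big-endian) → word 0x52d45ad8
slot [28+:4] = (word>>28) & 0xf = 5
lvl [15+:13] = (word>>15) & 0x1fff = 1448
state [10+:5] = (word>>10) & 0x1f = 22
err [8+:2] = (word>>8) & 0x3 = 2
kind [0+:8] = (word>>0) & 0xff = 216  ←

216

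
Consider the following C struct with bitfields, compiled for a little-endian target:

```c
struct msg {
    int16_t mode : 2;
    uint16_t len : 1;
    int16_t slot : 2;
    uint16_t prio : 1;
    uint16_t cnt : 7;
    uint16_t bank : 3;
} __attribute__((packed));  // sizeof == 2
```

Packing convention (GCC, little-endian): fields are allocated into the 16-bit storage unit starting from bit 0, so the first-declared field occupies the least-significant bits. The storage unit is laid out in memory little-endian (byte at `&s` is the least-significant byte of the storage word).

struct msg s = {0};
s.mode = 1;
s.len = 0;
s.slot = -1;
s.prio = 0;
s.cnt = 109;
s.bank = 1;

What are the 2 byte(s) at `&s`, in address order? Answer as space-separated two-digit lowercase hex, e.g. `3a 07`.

mode:2 = 1 → 0x1 << 0 → word 0x0001
len:1 = 0 → 0x0 << 2 → word 0x0001
slot:2 = -1 → 0x3 << 3 → word 0x0019
prio:1 = 0 → 0x0 << 5 → word 0x0019
cnt:7 = 109 → 0x6d << 6 → word 0x1b59
bank:3 = 1 → 0x1 << 13 → word 0x3b59
word = 0x3b59 → little-endian bytes:
  [0]=0x59  [1]=0x3b

59 3b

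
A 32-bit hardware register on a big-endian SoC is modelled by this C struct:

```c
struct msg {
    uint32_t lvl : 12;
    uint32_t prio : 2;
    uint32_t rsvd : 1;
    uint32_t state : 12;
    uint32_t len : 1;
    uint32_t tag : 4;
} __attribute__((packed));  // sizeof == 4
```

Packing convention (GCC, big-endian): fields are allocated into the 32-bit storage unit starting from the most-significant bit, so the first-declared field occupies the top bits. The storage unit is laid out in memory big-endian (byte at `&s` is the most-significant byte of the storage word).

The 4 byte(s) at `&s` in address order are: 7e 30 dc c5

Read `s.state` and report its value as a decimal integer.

[0]=0x7e [1]=0x30 [2]=0xdc [3]=0xc5 (big-endian) → word 0x7e30dcc5
lvl [20+:12] = (word>>20) & 0xfff = 2019
prio [18+:2] = (word>>18) & 0x3 = 0
rsvd [17+:1] = (word>>17) & 0x1 = 0
state [5+:12] = (word>>5) & 0xfff = 1766  ←
len [4+:1] = (word>>4) & 0x1 = 0
tag [0+:4] = (word>>0) & 0xf = 5

1766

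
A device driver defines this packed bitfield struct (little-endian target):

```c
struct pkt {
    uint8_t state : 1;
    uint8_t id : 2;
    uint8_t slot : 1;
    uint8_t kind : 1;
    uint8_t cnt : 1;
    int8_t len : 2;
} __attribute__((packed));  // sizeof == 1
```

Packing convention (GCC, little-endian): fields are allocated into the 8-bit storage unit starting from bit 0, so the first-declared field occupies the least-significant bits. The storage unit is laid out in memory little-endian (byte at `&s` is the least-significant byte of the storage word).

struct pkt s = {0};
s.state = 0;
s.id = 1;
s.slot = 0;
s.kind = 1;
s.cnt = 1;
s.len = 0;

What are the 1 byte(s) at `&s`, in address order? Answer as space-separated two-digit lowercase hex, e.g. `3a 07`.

32

state (1b) val=0 bits=0x0 at bit 0: 0x00
id (2b) val=1 bits=0x1 at bit 1: 0x02
slot (1b) val=0 bits=0x0 at bit 3: 0x02
kind (1b) val=1 bits=0x1 at bit 4: 0x12
cnt (1b) val=1 bits=0x1 at bit 5: 0x32
len (2b) val=0 bits=0x0 at bit 6: 0x32
word = 0x32 → little-endian bytes:
  [0]=0x32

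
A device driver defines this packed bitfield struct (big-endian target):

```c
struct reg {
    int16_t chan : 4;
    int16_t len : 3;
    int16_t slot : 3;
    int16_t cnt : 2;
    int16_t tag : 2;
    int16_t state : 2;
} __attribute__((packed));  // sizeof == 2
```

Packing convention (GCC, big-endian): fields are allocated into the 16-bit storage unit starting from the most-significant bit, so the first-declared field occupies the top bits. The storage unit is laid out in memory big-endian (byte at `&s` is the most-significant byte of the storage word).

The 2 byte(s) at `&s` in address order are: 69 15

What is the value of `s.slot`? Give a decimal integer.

-4

[0]=0x69 [1]=0x15 (big-endian) → word 0x6915
chan:4 @ bit 12 → (0x6915>>12)&0xf = 0x6
len:3 @ bit 9 → (0x6915>>9)&0x7 = 0x4
slot:3 @ bit 6 → (0x6915>>6)&0x7 = 0x4  ←
cnt:2 @ bit 4 → (0x6915>>4)&0x3 = 0x1
tag:2 @ bit 2 → (0x6915>>2)&0x3 = 0x1
state:2 @ bit 0 → (0x6915>>0)&0x3 = 0x1
slot signed 3b, MSB=1: 4 - 8 = -4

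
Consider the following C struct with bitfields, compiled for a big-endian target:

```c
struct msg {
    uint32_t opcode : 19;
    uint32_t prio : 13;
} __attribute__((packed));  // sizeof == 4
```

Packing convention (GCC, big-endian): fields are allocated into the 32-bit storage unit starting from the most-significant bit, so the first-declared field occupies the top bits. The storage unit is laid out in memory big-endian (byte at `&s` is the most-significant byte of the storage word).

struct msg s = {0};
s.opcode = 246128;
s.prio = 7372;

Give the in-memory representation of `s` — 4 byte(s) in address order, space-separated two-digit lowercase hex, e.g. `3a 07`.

78 2e 1c cc

opcode (19b) val=246128 bits=0x3c170 at bit 13: 0x782e0000
prio (13b) val=7372 bits=0x1ccc at bit 0: 0x782e1ccc
word = 0x782e1ccc → big-endian bytes:
  [0]=0x78  [1]=0x2e  [2]=0x1c  [3]=0xcc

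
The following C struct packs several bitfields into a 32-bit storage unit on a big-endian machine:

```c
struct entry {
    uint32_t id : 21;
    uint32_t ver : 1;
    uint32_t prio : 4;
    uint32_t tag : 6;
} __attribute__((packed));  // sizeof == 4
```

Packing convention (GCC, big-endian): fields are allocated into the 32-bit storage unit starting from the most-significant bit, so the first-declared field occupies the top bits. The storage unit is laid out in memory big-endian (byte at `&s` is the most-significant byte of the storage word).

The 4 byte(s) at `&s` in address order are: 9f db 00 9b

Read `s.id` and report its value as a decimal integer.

1309536

[0]=0x9f [1]=0xdb [2]=0x00 [3]=0x9b (big-endian) → word 0x9fdb009b
id:21 @ bit 11 → (0x9fdb009b>>11)&0x1fffff = 0x13fb60  ←
ver:1 @ bit 10 → (0x9fdb009b>>10)&0x1 = 0x0
prio:4 @ bit 6 → (0x9fdb009b>>6)&0xf = 0x2
tag:6 @ bit 0 → (0x9fdb009b>>0)&0x3f = 0x1b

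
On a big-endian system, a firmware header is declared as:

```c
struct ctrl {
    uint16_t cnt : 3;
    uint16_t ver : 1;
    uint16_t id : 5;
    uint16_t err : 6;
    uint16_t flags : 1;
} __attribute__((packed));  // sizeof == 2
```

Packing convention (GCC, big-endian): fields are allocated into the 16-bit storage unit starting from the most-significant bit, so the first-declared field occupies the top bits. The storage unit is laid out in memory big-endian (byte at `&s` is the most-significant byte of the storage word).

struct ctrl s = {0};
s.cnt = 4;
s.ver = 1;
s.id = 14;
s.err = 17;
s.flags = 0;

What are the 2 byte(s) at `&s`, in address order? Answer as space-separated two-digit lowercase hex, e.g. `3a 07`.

cnt (3b) val=4 bits=0x4 at bit 13: 0x8000
ver (1b) val=1 bits=0x1 at bit 12: 0x9000
id (5b) val=14 bits=0xe at bit 7: 0x9700
err (6b) val=17 bits=0x11 at bit 1: 0x9722
flags (1b) val=0 bits=0x0 at bit 0: 0x9722
word = 0x9722 → big-endian bytes:
  [0]=0x97  [1]=0x22

97 22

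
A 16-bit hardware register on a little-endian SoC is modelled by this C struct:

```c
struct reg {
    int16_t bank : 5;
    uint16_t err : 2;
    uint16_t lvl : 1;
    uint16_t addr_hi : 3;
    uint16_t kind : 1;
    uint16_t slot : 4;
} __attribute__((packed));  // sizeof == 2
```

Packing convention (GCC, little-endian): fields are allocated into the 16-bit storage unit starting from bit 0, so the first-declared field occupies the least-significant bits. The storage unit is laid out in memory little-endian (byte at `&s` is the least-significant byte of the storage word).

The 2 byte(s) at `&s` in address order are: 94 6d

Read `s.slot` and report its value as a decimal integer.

6

[0]=0x94 [1]=0x6d (little-endian) → word 0x6d94
bank:5 @ bit 0 → (0x6d94>>0)&0x1f = 0x14
err:2 @ bit 5 → (0x6d94>>5)&0x3 = 0x0
lvl:1 @ bit 7 → (0x6d94>>7)&0x1 = 0x1
addr_hi:3 @ bit 8 → (0x6d94>>8)&0x7 = 0x5
kind:1 @ bit 11 → (0x6d94>>11)&0x1 = 0x1
slot:4 @ bit 12 → (0x6d94>>12)&0xf = 0x6  ←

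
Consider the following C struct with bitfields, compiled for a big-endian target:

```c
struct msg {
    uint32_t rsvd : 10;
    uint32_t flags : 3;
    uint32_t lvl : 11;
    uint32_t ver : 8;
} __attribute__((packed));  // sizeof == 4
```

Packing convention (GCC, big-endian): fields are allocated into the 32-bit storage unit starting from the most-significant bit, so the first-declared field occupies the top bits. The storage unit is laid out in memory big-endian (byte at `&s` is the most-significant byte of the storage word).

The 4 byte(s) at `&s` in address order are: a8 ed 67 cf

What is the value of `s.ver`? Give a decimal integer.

[0]=0xa8 [1]=0xed [2]=0x67 [3]=0xcf (big-endian) → word 0xa8ed67cf
rsvd [22+:10] = (word>>22) & 0x3ff = 675
flags [19+:3] = (word>>19) & 0x7 = 5
lvl [8+:11] = (word>>8) & 0x7ff = 1383
ver [0+:8] = (word>>0) & 0xff = 207  ←

207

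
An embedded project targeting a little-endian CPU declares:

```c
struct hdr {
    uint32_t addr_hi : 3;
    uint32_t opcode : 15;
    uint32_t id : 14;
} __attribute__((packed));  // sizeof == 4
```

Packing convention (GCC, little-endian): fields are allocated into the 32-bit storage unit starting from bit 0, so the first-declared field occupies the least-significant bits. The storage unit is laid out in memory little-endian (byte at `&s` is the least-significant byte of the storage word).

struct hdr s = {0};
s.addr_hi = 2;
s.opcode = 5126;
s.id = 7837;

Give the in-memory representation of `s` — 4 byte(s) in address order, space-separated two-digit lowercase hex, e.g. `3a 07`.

32 a0 74 7a

addr_hi:3 = 2 → 0x2 << 0 → word 0x00000002
opcode:15 = 5126 → 0x1406 << 3 → word 0x0000a032
id:14 = 7837 → 0x1e9d << 18 → word 0x7a74a032
word = 0x7a74a032 → little-endian bytes:
  [0]=0x32  [1]=0xa0  [2]=0x74  [3]=0x7a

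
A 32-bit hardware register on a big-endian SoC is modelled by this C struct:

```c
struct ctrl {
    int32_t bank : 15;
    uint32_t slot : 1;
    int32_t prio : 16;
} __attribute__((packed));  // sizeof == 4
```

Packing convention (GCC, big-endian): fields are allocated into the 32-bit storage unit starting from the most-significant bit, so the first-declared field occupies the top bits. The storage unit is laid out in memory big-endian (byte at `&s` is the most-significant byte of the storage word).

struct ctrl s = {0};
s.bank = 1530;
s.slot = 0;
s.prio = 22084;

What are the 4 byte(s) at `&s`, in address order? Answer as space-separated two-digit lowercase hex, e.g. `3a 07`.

bank (15b) val=1530 bits=0x5fa at bit 17: 0x0bf40000
slot (1b) val=0 bits=0x0 at bit 16: 0x0bf40000
prio (16b) val=22084 bits=0x5644 at bit 0: 0x0bf45644
word = 0x0bf45644 → big-endian bytes:
  [0]=0x0b  [1]=0xf4  [2]=0x56  [3]=0x44

0b f4 56 44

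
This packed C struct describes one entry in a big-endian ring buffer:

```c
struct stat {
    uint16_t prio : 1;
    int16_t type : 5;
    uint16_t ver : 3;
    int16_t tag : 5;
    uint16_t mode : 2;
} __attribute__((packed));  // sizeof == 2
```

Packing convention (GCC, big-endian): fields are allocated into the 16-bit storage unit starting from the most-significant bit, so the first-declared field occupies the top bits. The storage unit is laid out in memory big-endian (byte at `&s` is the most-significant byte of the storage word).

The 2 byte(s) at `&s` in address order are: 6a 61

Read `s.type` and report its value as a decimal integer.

[0]=0x6a [1]=0x61 (big-endian) → word 0x6a61
prio:1 @ bit 15 → (0x6a61>>15)&0x1 = 0x0
type:5 @ bit 10 → (0x6a61>>10)&0x1f = 0x1a  ←
ver:3 @ bit 7 → (0x6a61>>7)&0x7 = 0x4
tag:5 @ bit 2 → (0x6a61>>2)&0x1f = 0x18
mode:2 @ bit 0 → (0x6a61>>0)&0x3 = 0x1
type signed 5b, MSB=1: 26 - 32 = -6

-6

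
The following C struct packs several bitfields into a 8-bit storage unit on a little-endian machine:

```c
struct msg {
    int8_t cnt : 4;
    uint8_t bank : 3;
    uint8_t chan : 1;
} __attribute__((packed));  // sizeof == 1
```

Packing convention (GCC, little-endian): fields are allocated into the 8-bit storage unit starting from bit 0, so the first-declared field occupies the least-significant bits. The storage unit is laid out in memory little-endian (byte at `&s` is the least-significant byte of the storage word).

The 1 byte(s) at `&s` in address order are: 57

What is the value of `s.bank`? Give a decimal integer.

5

[0]=0x57 (little-endian) → word 0x57
cnt [0+:4] = (word>>0) & 0xf = 7
bank [4+:3] = (word>>4) & 0x7 = 5  ←
chan [7+:1] = (word>>7) & 0x1 = 0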